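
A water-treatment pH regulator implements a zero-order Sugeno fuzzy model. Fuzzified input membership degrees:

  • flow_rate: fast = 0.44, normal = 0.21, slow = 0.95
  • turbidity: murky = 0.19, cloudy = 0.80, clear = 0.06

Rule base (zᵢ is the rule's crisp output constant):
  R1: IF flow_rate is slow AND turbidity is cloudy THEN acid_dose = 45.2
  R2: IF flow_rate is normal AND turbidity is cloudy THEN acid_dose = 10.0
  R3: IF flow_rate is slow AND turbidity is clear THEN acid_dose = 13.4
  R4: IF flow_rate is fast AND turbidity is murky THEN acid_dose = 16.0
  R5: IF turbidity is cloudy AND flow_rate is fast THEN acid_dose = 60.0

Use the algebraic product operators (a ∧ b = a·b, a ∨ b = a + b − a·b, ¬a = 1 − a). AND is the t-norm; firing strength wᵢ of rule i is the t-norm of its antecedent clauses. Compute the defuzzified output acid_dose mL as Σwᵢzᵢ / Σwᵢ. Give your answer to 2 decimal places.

41.71

R1 (z=45.2): slow=0.95, cloudy=0.80; AND[a·b] → w = 0.7600
R2 (z=10.0): normal=0.21, cloudy=0.80; AND[a·b] → w = 0.1680
R3 (z=13.4): slow=0.95, clear=0.06; AND[a·b] → w = 0.0570
R4 (z=16.0): fast=0.44, murky=0.19; AND[a·b] → w = 0.0836
R5 (z=60.0): cloudy=0.80, fast=0.44; AND[a·b] → w = 0.3520
Weighted average = (0.7600·45.2 + 0.1680·10.0 + 0.0570·13.4 + 0.0836·16.0 + 0.3520·60.0) / (0.7600 + 0.1680 + 0.0570 + 0.0836 + 0.3520)
  = 59.2534 / 1.4206 = 41.71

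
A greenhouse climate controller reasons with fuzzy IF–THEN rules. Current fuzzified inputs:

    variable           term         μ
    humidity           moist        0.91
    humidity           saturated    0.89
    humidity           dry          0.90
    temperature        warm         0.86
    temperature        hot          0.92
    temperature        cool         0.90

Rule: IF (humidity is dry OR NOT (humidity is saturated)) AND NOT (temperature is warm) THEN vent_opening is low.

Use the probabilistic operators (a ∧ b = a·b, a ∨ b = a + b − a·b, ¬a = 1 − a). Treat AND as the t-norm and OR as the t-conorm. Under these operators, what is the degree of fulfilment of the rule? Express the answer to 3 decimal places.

firing strength: (dry=0.90 OR ¬saturated=1−0.89=0.11) = 0.9110; AND[a·b] with ¬warm=1−0.86=0.14 → w = 0.1275

0.128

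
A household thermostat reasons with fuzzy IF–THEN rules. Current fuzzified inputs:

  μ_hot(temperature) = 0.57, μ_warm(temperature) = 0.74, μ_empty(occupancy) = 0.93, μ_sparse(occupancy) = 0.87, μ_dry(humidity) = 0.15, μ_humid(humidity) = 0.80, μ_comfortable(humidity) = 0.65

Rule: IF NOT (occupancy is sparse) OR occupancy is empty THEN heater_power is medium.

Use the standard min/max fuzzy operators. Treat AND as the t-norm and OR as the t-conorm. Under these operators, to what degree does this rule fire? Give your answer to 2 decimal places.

0.93

firing strength: ¬sparse=1−0.87=0.13, empty=0.93; OR[max(a, b)] → w = 0.93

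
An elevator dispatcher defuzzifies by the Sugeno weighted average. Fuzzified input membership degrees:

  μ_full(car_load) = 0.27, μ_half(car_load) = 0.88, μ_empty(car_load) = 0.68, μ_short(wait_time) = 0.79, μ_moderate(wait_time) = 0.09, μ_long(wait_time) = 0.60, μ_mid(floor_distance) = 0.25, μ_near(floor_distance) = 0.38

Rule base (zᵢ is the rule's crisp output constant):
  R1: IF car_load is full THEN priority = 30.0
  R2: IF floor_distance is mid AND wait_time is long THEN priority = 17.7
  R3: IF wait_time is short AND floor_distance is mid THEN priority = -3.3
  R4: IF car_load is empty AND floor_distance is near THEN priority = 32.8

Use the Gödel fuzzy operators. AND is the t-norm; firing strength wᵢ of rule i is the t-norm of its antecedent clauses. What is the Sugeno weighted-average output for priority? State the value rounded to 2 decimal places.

21.01

R1 (z=30.0): full=0.27 → w = 0.27
R2 (z=17.7): mid=0.25, long=0.60; AND[min(a, b)] → w = 0.25
R3 (z=-3.3): short=0.79, mid=0.25; AND[min(a, b)] → w = 0.25
R4 (z=32.8): empty=0.68, near=0.38; AND[min(a, b)] → w = 0.38
Weighted average = (0.27·30.0 + 0.25·17.7 + 0.25·-3.3 + 0.38·32.8) / (0.27 + 0.25 + 0.25 + 0.38)
  = 24.1640 / 1.1500 = 21.01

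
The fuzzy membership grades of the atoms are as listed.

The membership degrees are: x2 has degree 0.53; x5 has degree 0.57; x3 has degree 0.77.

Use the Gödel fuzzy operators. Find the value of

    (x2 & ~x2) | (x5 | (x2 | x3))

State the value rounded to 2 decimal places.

~x2 = 1 − 0.53 = 0.47
x2 & ~x2 = min(a, b) on (0.53, 0.47) = 0.47
x2 | x3 = max(a, b) on (0.53, 0.77) = 0.77
x5 | (x2 | x3) = max(a, b) on (0.57, 0.77) = 0.77
(x2 & ~x2) | (x5 | (x2 | x3)) = max(a, b) on (0.47, 0.77) = 0.77

0.77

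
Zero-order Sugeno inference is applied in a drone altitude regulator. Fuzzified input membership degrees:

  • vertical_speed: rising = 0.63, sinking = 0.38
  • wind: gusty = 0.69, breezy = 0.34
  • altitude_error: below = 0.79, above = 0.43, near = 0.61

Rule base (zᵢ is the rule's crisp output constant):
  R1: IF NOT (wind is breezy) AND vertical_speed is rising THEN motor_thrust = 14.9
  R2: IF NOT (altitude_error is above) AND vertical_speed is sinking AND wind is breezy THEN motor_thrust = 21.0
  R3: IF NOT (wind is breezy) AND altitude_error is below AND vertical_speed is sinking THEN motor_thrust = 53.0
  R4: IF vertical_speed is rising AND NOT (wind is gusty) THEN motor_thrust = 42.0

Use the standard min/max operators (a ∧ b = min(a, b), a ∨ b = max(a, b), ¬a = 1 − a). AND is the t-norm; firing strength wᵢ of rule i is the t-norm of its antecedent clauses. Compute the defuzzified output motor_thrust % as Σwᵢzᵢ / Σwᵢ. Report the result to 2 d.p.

29.93

R1 (z=14.9): ¬breezy=1−0.34=0.66, rising=0.63; AND[min(a, b)] → w = 0.63
R2 (z=21.0): ¬above=1−0.43=0.57, sinking=0.38, breezy=0.34; AND[min(a, b)] → w = 0.34
R3 (z=53.0): ¬breezy=1−0.34=0.66, below=0.79, sinking=0.38; AND[min(a, b)] → w = 0.38
R4 (z=42.0): rising=0.63, ¬gusty=1−0.69=0.31; AND[min(a, b)] → w = 0.31
Weighted average = (0.63·14.9 + 0.34·21.0 + 0.38·53.0 + 0.31·42.0) / (0.63 + 0.34 + 0.38 + 0.31)
  = 49.6870 / 1.6600 = 29.93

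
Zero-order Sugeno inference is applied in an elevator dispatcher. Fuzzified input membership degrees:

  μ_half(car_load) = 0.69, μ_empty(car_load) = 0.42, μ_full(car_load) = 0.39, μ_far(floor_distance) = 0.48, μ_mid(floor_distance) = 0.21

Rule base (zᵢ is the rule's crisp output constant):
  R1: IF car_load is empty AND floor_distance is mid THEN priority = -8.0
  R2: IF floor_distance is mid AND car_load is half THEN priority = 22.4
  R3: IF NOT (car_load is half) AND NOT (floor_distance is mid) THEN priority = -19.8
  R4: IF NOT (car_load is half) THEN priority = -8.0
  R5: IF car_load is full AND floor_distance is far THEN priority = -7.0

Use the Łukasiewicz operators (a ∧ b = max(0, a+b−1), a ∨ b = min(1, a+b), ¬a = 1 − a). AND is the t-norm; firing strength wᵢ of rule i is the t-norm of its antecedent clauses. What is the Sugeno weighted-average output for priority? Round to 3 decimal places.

-10.878

R1 (z=-8.0): empty=0.42, mid=0.21; AND[max(0, a+b−1)] → w = 0.00
R2 (z=22.4): mid=0.21, half=0.69; AND[max(0, a+b−1)] → w = 0.00
R3 (z=-19.8): ¬half=1−0.69=0.31, ¬mid=1−0.21=0.79; AND[max(0, a+b−1)] → w = 0.10
R4 (z=-8.0): ¬half=1−0.69=0.31 → w = 0.31
R5 (z=-7.0): full=0.39, far=0.48; AND[max(0, a+b−1)] → w = 0.00
Weighted average = (0.00·-8.0 + 0.00·22.4 + 0.10·-19.8 + 0.31·-8.0 + 0.00·-7.0) / (0.00 + 0.00 + 0.10 + 0.31 + 0.00)
  = -4.4600 / 0.4100 = -10.878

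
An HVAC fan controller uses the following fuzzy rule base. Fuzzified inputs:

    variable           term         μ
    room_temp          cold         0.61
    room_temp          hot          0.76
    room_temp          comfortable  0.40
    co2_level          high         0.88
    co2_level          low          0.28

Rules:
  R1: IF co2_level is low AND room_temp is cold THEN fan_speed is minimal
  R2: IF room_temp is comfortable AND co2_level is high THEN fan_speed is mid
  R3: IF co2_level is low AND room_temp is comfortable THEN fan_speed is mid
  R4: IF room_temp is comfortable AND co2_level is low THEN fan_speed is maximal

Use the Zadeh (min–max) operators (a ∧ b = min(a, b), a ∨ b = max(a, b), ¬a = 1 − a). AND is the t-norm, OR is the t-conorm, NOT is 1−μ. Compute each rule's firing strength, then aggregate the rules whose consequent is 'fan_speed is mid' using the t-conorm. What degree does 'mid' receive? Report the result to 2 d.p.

0.40

R1: low=0.28, cold=0.61; AND[min(a, b)] → w = 0.28
R2: comfortable=0.40, high=0.88; AND[min(a, b)] → w = 0.40
R3: low=0.28, comfortable=0.40; AND[min(a, b)] → w = 0.28
R4: comfortable=0.40, low=0.28; AND[min(a, b)] → w = 0.28
Rules with consequent 'mid': {R2, R3} → strengths 0.40, 0.28
Aggregate via t-conorm [max(a, b)]: 0.40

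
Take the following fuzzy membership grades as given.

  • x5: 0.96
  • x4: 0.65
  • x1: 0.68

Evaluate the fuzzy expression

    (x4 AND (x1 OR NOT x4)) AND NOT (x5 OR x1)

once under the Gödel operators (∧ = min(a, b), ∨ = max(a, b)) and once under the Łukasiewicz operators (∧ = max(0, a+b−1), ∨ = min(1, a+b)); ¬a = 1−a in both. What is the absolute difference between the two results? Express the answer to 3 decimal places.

0.040

Under Gödel:
  NOT x4 = 1 − 0.65 = 0.35
  x1 OR NOT x4 = max(a, b) on (0.68, 0.35) = 0.68
  x4 AND (x1 OR NOT x4) = min(a, b) on (0.65, 0.68) = 0.65
  x5 OR x1 = max(a, b) on (0.96, 0.68) = 0.96
  NOT (x5 OR x1) = 1 − 0.96 = 0.04
  (x4 AND (x1 OR NOT x4)) AND NOT (x5 OR x1) = min(a, b) on (0.65, 0.04) = 0.04
  → value = 0.0400
Under Łukasiewicz:
  NOT x4 = 1 − 0.65 = 0.35
  x1 OR NOT x4 = min(1, a+b) on (0.68, 0.35) = 1.00
  x4 AND (x1 OR NOT x4) = max(0, a+b−1) on (0.65, 1.00) = 0.65
  x5 OR x1 = min(1, a+b) on (0.96, 0.68) = 1.00
  NOT (x5 OR x1) = 1 − 1.00 = 0.00
  (x4 AND (x1 OR NOT x4)) AND NOT (x5 OR x1) = max(0, a+b−1) on (0.65, 0.00) = 0.00
  → value = 0.0000
|0.0400 − 0.0000| = 0.040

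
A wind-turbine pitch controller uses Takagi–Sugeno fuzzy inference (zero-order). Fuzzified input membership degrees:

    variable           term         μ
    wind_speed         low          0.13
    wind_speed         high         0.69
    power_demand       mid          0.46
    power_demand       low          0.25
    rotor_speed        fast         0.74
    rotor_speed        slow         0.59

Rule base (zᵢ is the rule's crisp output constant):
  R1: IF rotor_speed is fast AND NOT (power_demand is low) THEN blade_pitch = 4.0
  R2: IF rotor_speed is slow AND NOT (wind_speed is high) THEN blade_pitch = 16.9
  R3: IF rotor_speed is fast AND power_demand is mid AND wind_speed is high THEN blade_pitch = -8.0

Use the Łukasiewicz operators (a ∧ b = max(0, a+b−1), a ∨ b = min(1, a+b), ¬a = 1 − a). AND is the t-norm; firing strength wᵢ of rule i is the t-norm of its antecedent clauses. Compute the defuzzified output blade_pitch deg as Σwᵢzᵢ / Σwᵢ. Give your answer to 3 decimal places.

4.000

R1 (z=4.0): fast=0.74, ¬low=1−0.25=0.75; AND[max(0, a+b−1)] → w = 0.49
R2 (z=16.9): slow=0.59, ¬high=1−0.69=0.31; AND[max(0, a+b−1)] → w = 0.00
R3 (z=-8.0): fast=0.74, mid=0.46, high=0.69; AND[max(0, a+b−1)] → w = 0.00
Weighted average = (0.49·4.0 + 0.00·16.9 + 0.00·-8.0) / (0.49 + 0.00 + 0.00)
  = 1.9600 / 0.4900 = 4.000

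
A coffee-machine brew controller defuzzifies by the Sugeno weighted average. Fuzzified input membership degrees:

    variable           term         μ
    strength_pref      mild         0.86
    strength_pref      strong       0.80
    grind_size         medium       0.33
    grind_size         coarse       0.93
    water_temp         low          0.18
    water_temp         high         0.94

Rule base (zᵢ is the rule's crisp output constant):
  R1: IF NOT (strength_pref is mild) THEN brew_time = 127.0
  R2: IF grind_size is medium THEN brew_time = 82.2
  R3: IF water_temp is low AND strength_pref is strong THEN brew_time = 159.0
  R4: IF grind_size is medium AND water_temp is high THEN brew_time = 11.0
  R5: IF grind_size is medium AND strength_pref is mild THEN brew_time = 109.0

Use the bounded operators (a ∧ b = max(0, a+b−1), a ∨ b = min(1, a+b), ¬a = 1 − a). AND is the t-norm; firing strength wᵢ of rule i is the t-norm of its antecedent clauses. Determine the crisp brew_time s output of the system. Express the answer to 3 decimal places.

73.748

R1 (z=127.0): ¬mild=1−0.86=0.14 → w = 0.14
R2 (z=82.2): medium=0.33 → w = 0.33
R3 (z=159.0): low=0.18, strong=0.80; AND[max(0, a+b−1)] → w = 0.00
R4 (z=11.0): medium=0.33, high=0.94; AND[max(0, a+b−1)] → w = 0.27
R5 (z=109.0): medium=0.33, mild=0.86; AND[max(0, a+b−1)] → w = 0.19
Weighted average = (0.14·127.0 + 0.33·82.2 + 0.00·159.0 + 0.27·11.0 + 0.19·109.0) / (0.14 + 0.33 + 0.00 + 0.27 + 0.19)
  = 68.5860 / 0.9300 = 73.748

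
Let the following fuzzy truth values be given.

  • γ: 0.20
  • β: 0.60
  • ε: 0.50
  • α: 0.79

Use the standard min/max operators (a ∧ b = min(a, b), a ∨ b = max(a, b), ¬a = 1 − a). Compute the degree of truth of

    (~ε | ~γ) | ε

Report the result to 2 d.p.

~ε = 1 − 0.50 = 0.50
~γ = 1 − 0.20 = 0.80
~ε | ~γ = max(a, b) on (0.50, 0.80) = 0.80
(~ε | ~γ) | ε = max(a, b) on (0.80, 0.50) = 0.80

0.80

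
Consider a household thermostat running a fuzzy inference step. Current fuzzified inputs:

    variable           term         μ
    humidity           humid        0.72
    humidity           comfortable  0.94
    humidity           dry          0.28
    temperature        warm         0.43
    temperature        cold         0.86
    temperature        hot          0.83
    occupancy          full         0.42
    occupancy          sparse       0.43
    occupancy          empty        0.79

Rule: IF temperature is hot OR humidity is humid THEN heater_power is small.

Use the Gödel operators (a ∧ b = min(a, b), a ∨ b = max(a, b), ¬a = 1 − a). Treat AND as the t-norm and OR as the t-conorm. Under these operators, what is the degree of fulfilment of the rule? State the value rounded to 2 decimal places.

0.83

firing strength: hot=0.83, humid=0.72; OR[max(a, b)] → w = 0.83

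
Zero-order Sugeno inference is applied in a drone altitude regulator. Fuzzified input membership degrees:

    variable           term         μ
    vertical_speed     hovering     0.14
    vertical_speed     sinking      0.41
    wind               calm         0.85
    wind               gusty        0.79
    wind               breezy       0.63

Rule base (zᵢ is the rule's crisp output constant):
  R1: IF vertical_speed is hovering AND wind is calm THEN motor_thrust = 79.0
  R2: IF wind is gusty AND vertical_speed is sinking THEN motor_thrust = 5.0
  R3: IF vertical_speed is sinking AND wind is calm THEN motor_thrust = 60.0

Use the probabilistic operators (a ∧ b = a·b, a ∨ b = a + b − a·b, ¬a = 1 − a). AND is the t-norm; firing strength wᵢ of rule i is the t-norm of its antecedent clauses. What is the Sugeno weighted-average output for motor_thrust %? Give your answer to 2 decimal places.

40.35

R1 (z=79.0): hovering=0.14, calm=0.85; AND[a·b] → w = 0.1190
R2 (z=5.0): gusty=0.79, sinking=0.41; AND[a·b] → w = 0.3239
R3 (z=60.0): sinking=0.41, calm=0.85; AND[a·b] → w = 0.3485
Weighted average = (0.1190·79.0 + 0.3239·5.0 + 0.3485·60.0) / (0.1190 + 0.3239 + 0.3485)
  = 31.9305 / 0.7914 = 40.35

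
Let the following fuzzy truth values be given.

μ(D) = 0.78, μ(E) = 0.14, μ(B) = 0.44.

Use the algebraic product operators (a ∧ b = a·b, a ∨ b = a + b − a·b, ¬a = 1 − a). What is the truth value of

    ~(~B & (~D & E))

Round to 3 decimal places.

0.983

~B = 1 − 0.4400 = 0.5600
~D = 1 − 0.7800 = 0.2200
~D & E = a·b on (0.2200, 0.1400) = 0.0308
~B & (~D & E) = a·b on (0.5600, 0.0308) = 0.0172
~(~B & (~D & E)) = 1 − 0.0172 = 0.9828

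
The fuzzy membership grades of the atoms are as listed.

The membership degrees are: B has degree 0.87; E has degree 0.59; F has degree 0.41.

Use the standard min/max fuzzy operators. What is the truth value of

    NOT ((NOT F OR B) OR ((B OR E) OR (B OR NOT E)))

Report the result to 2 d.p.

NOT F = 1 − 0.41 = 0.59
NOT F OR B = max(a, b) on (0.59, 0.87) = 0.87
B OR E = max(a, b) on (0.87, 0.59) = 0.87
NOT E = 1 − 0.59 = 0.41
B OR NOT E = max(a, b) on (0.87, 0.41) = 0.87
(B OR E) OR (B OR NOT E) = max(a, b) on (0.87, 0.87) = 0.87
(NOT F OR B) OR ((B OR E) OR (B OR NOT E)) = max(a, b) on (0.87, 0.87) = 0.87
NOT ((NOT F OR B) OR ((B OR E) OR (B OR NOT E))) = 1 − 0.87 = 0.13

0.13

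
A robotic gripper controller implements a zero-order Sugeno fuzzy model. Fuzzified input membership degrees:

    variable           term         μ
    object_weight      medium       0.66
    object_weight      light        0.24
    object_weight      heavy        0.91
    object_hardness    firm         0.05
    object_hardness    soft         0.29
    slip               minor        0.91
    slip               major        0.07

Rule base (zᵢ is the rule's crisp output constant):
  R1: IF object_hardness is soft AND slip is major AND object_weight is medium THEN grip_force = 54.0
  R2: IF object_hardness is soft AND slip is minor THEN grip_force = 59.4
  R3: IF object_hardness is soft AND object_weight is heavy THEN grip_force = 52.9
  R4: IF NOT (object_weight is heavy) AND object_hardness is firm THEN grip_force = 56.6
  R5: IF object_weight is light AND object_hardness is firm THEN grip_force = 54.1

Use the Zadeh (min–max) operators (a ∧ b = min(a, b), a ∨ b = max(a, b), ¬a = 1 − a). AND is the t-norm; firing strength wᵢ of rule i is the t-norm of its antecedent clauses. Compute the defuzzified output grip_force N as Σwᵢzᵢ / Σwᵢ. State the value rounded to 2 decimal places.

R1 (z=54.0): soft=0.29, major=0.07, medium=0.66; AND[min(a, b)] → w = 0.07
R2 (z=59.4): soft=0.29, minor=0.91; AND[min(a, b)] → w = 0.29
R3 (z=52.9): soft=0.29, heavy=0.91; AND[min(a, b)] → w = 0.29
R4 (z=56.6): ¬heavy=1−0.91=0.09, firm=0.05; AND[min(a, b)] → w = 0.05
R5 (z=54.1): light=0.24, firm=0.05; AND[min(a, b)] → w = 0.05
Weighted average = (0.07·54.0 + 0.29·59.4 + 0.29·52.9 + 0.05·56.6 + 0.05·54.1) / (0.07 + 0.29 + 0.29 + 0.05 + 0.05)
  = 41.8820 / 0.7500 = 55.84

55.84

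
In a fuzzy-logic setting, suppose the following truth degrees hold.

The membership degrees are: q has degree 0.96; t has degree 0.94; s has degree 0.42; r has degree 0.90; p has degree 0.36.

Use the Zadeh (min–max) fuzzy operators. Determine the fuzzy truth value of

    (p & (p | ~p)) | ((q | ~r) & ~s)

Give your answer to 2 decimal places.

0.58

~p = 1 − 0.36 = 0.64
p | ~p = max(a, b) on (0.36, 0.64) = 0.64
p & (p | ~p) = min(a, b) on (0.36, 0.64) = 0.36
~r = 1 − 0.90 = 0.10
q | ~r = max(a, b) on (0.96, 0.10) = 0.96
~s = 1 − 0.42 = 0.58
(q | ~r) & ~s = min(a, b) on (0.96, 0.58) = 0.58
(p & (p | ~p)) | ((q | ~r) & ~s) = max(a, b) on (0.36, 0.58) = 0.58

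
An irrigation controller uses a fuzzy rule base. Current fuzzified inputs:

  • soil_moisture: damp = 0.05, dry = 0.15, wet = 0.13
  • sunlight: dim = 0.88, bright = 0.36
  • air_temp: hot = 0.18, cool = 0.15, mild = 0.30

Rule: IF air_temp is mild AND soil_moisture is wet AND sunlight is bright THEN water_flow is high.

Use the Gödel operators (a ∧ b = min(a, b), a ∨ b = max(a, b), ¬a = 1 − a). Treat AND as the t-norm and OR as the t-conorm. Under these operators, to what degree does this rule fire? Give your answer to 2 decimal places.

firing strength: mild=0.30, wet=0.13, bright=0.36; AND[min(a, b)] → w = 0.13

0.13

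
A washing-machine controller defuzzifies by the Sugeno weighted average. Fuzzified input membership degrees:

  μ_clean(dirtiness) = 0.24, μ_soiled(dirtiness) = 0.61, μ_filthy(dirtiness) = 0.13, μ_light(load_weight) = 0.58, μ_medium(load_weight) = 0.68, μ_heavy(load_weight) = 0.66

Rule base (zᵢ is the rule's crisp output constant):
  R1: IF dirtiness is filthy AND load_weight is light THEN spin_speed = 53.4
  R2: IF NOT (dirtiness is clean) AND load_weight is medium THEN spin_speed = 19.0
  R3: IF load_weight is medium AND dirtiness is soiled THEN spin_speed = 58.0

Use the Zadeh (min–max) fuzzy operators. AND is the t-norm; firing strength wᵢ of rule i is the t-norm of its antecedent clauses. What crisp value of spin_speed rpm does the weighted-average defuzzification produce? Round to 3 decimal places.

R1 (z=53.4): filthy=0.13, light=0.58; AND[min(a, b)] → w = 0.13
R2 (z=19.0): ¬clean=1−0.24=0.76, medium=0.68; AND[min(a, b)] → w = 0.68
R3 (z=58.0): medium=0.68, soiled=0.61; AND[min(a, b)] → w = 0.61
Weighted average = (0.13·53.4 + 0.68·19.0 + 0.61·58.0) / (0.13 + 0.68 + 0.61)
  = 55.2420 / 1.4200 = 38.903

38.903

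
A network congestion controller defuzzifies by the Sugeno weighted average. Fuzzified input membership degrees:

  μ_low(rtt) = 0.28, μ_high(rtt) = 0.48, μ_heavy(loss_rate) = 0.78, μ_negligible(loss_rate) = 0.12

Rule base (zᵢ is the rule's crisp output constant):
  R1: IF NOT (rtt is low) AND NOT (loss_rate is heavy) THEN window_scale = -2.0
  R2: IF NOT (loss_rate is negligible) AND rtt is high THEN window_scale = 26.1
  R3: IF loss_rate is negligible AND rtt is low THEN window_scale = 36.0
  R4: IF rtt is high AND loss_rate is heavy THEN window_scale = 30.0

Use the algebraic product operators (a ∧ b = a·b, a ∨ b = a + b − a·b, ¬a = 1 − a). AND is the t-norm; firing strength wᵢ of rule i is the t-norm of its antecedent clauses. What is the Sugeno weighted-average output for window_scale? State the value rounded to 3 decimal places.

23.412

R1 (z=-2.0): ¬low=1−0.28=0.72, ¬heavy=1−0.78=0.22; AND[a·b] → w = 0.1584
R2 (z=26.1): ¬negligible=1−0.12=0.88, high=0.48; AND[a·b] → w = 0.4224
R3 (z=36.0): negligible=0.12, low=0.28; AND[a·b] → w = 0.0336
R4 (z=30.0): high=0.48, heavy=0.78; AND[a·b] → w = 0.3744
Weighted average = (0.1584·-2.0 + 0.4224·26.1 + 0.0336·36.0 + 0.3744·30.0) / (0.1584 + 0.4224 + 0.0336 + 0.3744)
  = 23.1494 / 0.9888 = 23.412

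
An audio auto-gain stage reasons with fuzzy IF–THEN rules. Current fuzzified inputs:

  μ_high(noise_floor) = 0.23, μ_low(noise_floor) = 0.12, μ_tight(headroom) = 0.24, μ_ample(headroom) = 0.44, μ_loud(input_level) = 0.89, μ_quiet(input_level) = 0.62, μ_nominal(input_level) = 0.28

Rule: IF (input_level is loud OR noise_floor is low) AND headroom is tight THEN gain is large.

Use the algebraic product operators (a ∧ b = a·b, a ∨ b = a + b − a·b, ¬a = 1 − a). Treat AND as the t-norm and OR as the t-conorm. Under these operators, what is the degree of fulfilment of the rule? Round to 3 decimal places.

firing strength: (loud=0.89 OR low=0.12) = 0.9032; AND[a·b] with tight=0.24 → w = 0.2168

0.217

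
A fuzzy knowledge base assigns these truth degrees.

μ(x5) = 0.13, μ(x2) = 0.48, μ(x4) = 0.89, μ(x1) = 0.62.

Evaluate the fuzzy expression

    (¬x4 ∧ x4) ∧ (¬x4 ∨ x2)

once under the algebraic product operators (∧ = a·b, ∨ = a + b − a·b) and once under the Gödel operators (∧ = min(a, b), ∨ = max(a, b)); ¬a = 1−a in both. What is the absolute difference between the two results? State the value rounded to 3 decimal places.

Under algebraic product:
  ¬x4 = 1 − 0.8900 = 0.1100
  ¬x4 ∧ x4 = a·b on (0.1100, 0.8900) = 0.0979
  ¬x4 = 1 − 0.8900 = 0.1100
  ¬x4 ∨ x2 = a + b − a·b on (0.1100, 0.4800) = 0.5372
  (¬x4 ∧ x4) ∧ (¬x4 ∨ x2) = a·b on (0.0979, 0.5372) = 0.0526
  → value = 0.0526
Under Gödel:
  ¬x4 = 1 − 0.89 = 0.11
  ¬x4 ∧ x4 = min(a, b) on (0.11, 0.89) = 0.11
  ¬x4 = 1 − 0.89 = 0.11
  ¬x4 ∨ x2 = max(a, b) on (0.11, 0.48) = 0.48
  (¬x4 ∧ x4) ∧ (¬x4 ∨ x2) = min(a, b) on (0.11, 0.48) = 0.11
  → value = 0.1100
|0.0526 − 0.1100| = 0.057

0.057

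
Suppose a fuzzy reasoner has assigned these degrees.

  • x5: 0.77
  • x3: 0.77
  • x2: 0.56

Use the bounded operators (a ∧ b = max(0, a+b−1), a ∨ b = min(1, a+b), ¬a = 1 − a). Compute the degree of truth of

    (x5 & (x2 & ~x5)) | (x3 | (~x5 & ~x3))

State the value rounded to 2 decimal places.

0.77

~x5 = 1 − 0.77 = 0.23
x2 & ~x5 = max(0, a+b−1) on (0.56, 0.23) = 0.00
x5 & (x2 & ~x5) = max(0, a+b−1) on (0.77, 0.00) = 0.00
~x5 = 1 − 0.77 = 0.23
~x3 = 1 − 0.77 = 0.23
~x5 & ~x3 = max(0, a+b−1) on (0.23, 0.23) = 0.00
x3 | (~x5 & ~x3) = min(1, a+b) on (0.77, 0.00) = 0.77
(x5 & (x2 & ~x5)) | (x3 | (~x5 & ~x3)) = min(1, a+b) on (0.00, 0.77) = 0.77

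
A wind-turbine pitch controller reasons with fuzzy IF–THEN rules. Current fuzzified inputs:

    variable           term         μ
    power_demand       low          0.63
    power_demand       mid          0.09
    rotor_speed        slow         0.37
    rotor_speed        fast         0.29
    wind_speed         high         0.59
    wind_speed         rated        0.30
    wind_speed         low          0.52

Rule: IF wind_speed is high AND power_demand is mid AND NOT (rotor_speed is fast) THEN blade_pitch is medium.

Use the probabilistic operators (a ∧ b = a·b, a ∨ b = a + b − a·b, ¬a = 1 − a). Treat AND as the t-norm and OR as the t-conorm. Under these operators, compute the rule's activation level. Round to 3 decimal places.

0.038

firing strength: high=0.59, mid=0.09, ¬fast=1−0.29=0.71; AND[a·b] → w = 0.0377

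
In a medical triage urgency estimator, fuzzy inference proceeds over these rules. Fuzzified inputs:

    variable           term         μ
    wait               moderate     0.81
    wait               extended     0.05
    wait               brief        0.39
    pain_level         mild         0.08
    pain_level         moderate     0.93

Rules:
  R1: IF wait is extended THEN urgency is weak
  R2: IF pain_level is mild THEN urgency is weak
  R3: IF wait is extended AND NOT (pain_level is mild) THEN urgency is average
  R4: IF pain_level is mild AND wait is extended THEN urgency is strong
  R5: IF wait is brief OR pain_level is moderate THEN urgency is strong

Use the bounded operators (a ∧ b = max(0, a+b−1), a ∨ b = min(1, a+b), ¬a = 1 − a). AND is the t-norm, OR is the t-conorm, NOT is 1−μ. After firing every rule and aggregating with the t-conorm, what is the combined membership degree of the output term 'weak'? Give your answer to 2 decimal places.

0.13

R1: extended=0.05 → w = 0.05
R2: mild=0.08 → w = 0.08
R3: extended=0.05, ¬mild=1−0.08=0.92; AND[max(0, a+b−1)] → w = 0.00
R4: mild=0.08, extended=0.05; AND[max(0, a+b−1)] → w = 0.00
R5: brief=0.39, moderate=0.93; OR[min(1, a+b)] → w = 1.00
Rules with consequent 'weak': {R1, R2} → strengths 0.05, 0.08
Aggregate via t-conorm [min(1, a+b)]: 0.13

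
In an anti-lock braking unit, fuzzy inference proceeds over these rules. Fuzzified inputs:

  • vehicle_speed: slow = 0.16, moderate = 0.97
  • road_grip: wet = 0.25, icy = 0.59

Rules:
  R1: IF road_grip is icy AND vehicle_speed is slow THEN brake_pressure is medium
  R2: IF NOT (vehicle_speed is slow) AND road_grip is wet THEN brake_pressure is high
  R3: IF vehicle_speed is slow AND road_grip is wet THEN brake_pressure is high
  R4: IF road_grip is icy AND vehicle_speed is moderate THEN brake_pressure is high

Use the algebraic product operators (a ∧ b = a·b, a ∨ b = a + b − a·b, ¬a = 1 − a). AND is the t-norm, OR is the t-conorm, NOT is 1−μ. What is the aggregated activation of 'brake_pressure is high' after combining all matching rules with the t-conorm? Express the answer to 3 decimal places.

R1: icy=0.59, slow=0.16; AND[a·b] → w = 0.0944
R2: ¬slow=1−0.16=0.84, wet=0.25; AND[a·b] → w = 0.2100
R3: slow=0.16, wet=0.25; AND[a·b] → w = 0.0400
R4: icy=0.59, moderate=0.97; AND[a·b] → w = 0.5723
Rules with consequent 'high': {R2, R3, R4} → strengths 0.2100, 0.0400, 0.5723
Aggregate via t-conorm [a + b − a·b]: 0.6756

0.676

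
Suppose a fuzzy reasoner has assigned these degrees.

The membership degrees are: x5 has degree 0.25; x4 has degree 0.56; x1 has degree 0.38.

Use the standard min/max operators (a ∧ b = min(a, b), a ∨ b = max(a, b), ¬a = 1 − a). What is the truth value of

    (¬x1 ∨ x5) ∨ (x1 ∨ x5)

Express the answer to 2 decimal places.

0.62

¬x1 = 1 − 0.38 = 0.62
¬x1 ∨ x5 = max(a, b) on (0.62, 0.25) = 0.62
x1 ∨ x5 = max(a, b) on (0.38, 0.25) = 0.38
(¬x1 ∨ x5) ∨ (x1 ∨ x5) = max(a, b) on (0.62, 0.38) = 0.62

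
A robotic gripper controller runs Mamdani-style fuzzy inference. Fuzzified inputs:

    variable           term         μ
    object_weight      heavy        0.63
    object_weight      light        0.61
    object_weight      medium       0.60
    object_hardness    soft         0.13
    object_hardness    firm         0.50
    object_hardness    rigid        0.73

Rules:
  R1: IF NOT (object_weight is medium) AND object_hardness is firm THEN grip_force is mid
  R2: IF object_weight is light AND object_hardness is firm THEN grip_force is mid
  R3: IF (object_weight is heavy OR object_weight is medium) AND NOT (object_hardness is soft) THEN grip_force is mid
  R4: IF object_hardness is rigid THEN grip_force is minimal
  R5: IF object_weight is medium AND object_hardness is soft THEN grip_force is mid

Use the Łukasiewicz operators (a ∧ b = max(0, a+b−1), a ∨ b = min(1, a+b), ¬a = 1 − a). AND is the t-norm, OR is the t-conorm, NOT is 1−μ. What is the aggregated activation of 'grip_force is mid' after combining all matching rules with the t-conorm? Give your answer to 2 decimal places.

0.98

R1: ¬medium=1−0.60=0.40, firm=0.50; AND[max(0, a+b−1)] → w = 0.00
R2: light=0.61, firm=0.50; AND[max(0, a+b−1)] → w = 0.11
R3: (heavy=0.63 OR medium=0.60) = 1.00; AND[max(0, a+b−1)] with ¬soft=1−0.13=0.87 → w = 0.87
R4: rigid=0.73 → w = 0.73
R5: medium=0.60, soft=0.13; AND[max(0, a+b−1)] → w = 0.00
Rules with consequent 'mid': {R1, R2, R3, R5} → strengths 0.00, 0.11, 0.87, 0.00
Aggregate via t-conorm [min(1, a+b)]: 0.98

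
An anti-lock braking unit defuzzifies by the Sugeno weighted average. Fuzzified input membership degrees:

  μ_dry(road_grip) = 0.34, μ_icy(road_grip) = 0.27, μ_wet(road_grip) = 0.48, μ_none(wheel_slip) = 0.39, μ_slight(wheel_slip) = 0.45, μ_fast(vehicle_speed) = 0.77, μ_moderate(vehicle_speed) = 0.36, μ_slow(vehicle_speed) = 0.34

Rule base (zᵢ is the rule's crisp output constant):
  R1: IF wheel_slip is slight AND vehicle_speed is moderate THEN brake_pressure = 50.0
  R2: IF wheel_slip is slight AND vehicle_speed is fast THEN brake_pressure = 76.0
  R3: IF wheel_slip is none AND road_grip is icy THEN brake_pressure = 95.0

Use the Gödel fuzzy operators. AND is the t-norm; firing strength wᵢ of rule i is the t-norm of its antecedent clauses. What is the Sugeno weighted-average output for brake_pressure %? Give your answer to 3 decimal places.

72.083

R1 (z=50.0): slight=0.45, moderate=0.36; AND[min(a, b)] → w = 0.36
R2 (z=76.0): slight=0.45, fast=0.77; AND[min(a, b)] → w = 0.45
R3 (z=95.0): none=0.39, icy=0.27; AND[min(a, b)] → w = 0.27
Weighted average = (0.36·50.0 + 0.45·76.0 + 0.27·95.0) / (0.36 + 0.45 + 0.27)
  = 77.8500 / 1.0800 = 72.083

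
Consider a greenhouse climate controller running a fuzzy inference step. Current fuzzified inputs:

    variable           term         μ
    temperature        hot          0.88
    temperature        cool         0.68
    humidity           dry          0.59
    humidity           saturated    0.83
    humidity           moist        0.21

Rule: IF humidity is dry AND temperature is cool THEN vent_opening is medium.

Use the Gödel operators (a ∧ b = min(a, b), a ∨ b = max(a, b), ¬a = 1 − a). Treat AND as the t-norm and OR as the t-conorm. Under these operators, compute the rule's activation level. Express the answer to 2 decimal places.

0.59

firing strength: dry=0.59, cool=0.68; AND[min(a, b)] → w = 0.59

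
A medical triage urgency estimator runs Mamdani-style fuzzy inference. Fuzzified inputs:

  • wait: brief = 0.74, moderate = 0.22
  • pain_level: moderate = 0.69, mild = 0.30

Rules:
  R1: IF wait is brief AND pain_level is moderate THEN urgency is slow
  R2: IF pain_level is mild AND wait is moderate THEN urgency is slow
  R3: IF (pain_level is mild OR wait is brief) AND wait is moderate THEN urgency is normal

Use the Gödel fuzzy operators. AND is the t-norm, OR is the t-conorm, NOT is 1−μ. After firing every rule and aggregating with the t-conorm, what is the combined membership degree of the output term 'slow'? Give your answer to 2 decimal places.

R1: brief=0.74, moderate=0.69; AND[min(a, b)] → w = 0.69
R2: mild=0.30, moderate=0.22; AND[min(a, b)] → w = 0.22
R3: (mild=0.30 OR brief=0.74) = 0.74; AND[min(a, b)] with moderate=0.22 → w = 0.22
Rules with consequent 'slow': {R1, R2} → strengths 0.69, 0.22
Aggregate via t-conorm [max(a, b)]: 0.69

0.69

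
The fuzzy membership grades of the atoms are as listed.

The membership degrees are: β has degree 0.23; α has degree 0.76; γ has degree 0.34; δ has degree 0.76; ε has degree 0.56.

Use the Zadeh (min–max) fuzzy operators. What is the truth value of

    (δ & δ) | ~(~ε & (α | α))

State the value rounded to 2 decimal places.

δ & δ = min(a, b) on (0.76, 0.76) = 0.76
~ε = 1 − 0.56 = 0.44
α | α = max(a, b) on (0.76, 0.76) = 0.76
~ε & (α | α) = min(a, b) on (0.44, 0.76) = 0.44
~(~ε & (α | α)) = 1 − 0.44 = 0.56
(δ & δ) | ~(~ε & (α | α)) = max(a, b) on (0.76, 0.56) = 0.76

0.76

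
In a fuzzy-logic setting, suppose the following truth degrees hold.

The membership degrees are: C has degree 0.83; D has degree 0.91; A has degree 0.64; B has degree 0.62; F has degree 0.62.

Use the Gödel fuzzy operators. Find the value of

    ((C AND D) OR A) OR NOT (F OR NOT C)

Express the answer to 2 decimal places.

0.83

C AND D = min(a, b) on (0.83, 0.91) = 0.83
(C AND D) OR A = max(a, b) on (0.83, 0.64) = 0.83
NOT C = 1 − 0.83 = 0.17
F OR NOT C = max(a, b) on (0.62, 0.17) = 0.62
NOT (F OR NOT C) = 1 − 0.62 = 0.38
((C AND D) OR A) OR NOT (F OR NOT C) = max(a, b) on (0.83, 0.38) = 0.83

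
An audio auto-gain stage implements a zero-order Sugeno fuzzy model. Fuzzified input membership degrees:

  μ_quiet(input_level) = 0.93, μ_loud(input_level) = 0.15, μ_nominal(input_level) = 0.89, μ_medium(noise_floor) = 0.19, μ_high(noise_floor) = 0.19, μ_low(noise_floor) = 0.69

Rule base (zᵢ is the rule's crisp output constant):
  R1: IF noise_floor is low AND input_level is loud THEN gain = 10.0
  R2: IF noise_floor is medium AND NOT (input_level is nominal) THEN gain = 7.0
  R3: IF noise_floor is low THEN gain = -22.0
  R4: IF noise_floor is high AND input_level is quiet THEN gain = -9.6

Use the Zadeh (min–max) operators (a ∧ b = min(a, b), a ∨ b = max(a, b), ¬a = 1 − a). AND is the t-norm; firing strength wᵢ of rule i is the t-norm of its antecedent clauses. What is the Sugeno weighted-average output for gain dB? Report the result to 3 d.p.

-12.925

R1 (z=10.0): low=0.69, loud=0.15; AND[min(a, b)] → w = 0.15
R2 (z=7.0): medium=0.19, ¬nominal=1−0.89=0.11; AND[min(a, b)] → w = 0.11
R3 (z=-22.0): low=0.69 → w = 0.69
R4 (z=-9.6): high=0.19, quiet=0.93; AND[min(a, b)] → w = 0.19
Weighted average = (0.15·10.0 + 0.11·7.0 + 0.69·-22.0 + 0.19·-9.6) / (0.15 + 0.11 + 0.69 + 0.19)
  = -14.7340 / 1.1400 = -12.925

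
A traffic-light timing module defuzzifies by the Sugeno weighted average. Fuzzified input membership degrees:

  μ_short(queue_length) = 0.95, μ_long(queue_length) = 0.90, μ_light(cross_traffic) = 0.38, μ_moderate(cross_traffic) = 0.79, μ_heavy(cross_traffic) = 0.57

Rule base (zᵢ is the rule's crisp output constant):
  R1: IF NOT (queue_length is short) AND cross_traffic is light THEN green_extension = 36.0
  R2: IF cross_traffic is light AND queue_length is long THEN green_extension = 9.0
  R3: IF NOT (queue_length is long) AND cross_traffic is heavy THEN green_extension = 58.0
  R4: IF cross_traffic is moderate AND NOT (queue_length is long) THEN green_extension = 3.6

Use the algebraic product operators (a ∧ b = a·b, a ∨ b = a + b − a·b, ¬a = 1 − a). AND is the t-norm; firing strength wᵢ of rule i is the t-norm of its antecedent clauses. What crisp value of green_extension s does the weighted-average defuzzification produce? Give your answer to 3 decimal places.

14.794

R1 (z=36.0): ¬short=1−0.95=0.05, light=0.38; AND[a·b] → w = 0.0190
R2 (z=9.0): light=0.38, long=0.90; AND[a·b] → w = 0.3420
R3 (z=58.0): ¬long=1−0.90=0.10, heavy=0.57; AND[a·b] → w = 0.0570
R4 (z=3.6): moderate=0.79, ¬long=1−0.90=0.10; AND[a·b] → w = 0.0790
Weighted average = (0.0190·36.0 + 0.3420·9.0 + 0.0570·58.0 + 0.0790·3.6) / (0.0190 + 0.3420 + 0.0570 + 0.0790)
  = 7.3524 / 0.4970 = 14.794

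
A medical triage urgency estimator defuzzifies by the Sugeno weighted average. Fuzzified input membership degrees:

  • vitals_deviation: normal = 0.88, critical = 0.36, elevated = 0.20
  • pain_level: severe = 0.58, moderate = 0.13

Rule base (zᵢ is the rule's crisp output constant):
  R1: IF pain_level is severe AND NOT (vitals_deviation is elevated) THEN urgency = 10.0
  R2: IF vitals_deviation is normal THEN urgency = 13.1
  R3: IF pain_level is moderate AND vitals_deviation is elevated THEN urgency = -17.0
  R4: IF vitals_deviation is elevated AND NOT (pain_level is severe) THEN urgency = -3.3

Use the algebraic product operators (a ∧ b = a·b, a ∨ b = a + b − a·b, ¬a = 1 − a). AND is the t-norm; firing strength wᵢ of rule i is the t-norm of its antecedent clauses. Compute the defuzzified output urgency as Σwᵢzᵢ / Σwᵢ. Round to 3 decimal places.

10.625

R1 (z=10.0): severe=0.58, ¬elevated=1−0.20=0.80; AND[a·b] → w = 0.4640
R2 (z=13.1): normal=0.88 → w = 0.8800
R3 (z=-17.0): moderate=0.13, elevated=0.20; AND[a·b] → w = 0.0260
R4 (z=-3.3): elevated=0.20, ¬severe=1−0.58=0.42; AND[a·b] → w = 0.0840
Weighted average = (0.4640·10.0 + 0.8800·13.1 + 0.0260·-17.0 + 0.0840·-3.3) / (0.4640 + 0.8800 + 0.0260 + 0.0840)
  = 15.4488 / 1.4540 = 10.625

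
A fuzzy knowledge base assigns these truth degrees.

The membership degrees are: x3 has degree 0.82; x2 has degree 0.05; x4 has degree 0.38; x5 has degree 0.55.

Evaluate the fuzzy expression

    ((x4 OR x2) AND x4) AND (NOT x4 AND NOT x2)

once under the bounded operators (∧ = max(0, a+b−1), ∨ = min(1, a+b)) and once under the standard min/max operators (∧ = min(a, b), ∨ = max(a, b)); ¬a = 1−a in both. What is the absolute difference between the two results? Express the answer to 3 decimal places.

Under bounded:
  x4 OR x2 = min(1, a+b) on (0.38, 0.05) = 0.43
  (x4 OR x2) AND x4 = max(0, a+b−1) on (0.43, 0.38) = 0.00
  NOT x4 = 1 − 0.38 = 0.62
  NOT x2 = 1 − 0.05 = 0.95
  NOT x4 AND NOT x2 = max(0, a+b−1) on (0.62, 0.95) = 0.57
  ((x4 OR x2) AND x4) AND (NOT x4 AND NOT x2) = max(0, a+b−1) on (0.00, 0.57) = 0.00
  → value = 0.0000
Under standard min/max:
  x4 OR x2 = max(a, b) on (0.38, 0.05) = 0.38
  (x4 OR x2) AND x4 = min(a, b) on (0.38, 0.38) = 0.38
  NOT x4 = 1 − 0.38 = 0.62
  NOT x2 = 1 − 0.05 = 0.95
  NOT x4 AND NOT x2 = min(a, b) on (0.62, 0.95) = 0.62
  ((x4 OR x2) AND x4) AND (NOT x4 AND NOT x2) = min(a, b) on (0.38, 0.62) = 0.38
  → value = 0.3800
|0.0000 − 0.3800| = 0.380

0.380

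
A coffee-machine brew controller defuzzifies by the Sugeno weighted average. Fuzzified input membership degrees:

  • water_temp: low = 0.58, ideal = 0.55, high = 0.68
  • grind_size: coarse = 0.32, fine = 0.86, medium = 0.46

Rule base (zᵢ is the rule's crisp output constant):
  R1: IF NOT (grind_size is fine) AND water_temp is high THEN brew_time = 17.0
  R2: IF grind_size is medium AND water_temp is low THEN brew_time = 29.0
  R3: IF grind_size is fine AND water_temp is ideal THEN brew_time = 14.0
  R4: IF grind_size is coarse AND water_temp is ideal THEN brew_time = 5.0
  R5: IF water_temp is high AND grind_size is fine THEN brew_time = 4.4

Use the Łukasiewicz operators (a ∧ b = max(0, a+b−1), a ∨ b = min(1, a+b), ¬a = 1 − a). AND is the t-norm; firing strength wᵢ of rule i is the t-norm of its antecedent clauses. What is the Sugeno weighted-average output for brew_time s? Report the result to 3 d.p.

R1 (z=17.0): ¬fine=1−0.86=0.14, high=0.68; AND[max(0, a+b−1)] → w = 0.00
R2 (z=29.0): medium=0.46, low=0.58; AND[max(0, a+b−1)] → w = 0.04
R3 (z=14.0): fine=0.86, ideal=0.55; AND[max(0, a+b−1)] → w = 0.41
R4 (z=5.0): coarse=0.32, ideal=0.55; AND[max(0, a+b−1)] → w = 0.00
R5 (z=4.4): high=0.68, fine=0.86; AND[max(0, a+b−1)] → w = 0.54
Weighted average = (0.00·17.0 + 0.04·29.0 + 0.41·14.0 + 0.00·5.0 + 0.54·4.4) / (0.00 + 0.04 + 0.41 + 0.00 + 0.54)
  = 9.2760 / 0.9900 = 9.370

9.370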